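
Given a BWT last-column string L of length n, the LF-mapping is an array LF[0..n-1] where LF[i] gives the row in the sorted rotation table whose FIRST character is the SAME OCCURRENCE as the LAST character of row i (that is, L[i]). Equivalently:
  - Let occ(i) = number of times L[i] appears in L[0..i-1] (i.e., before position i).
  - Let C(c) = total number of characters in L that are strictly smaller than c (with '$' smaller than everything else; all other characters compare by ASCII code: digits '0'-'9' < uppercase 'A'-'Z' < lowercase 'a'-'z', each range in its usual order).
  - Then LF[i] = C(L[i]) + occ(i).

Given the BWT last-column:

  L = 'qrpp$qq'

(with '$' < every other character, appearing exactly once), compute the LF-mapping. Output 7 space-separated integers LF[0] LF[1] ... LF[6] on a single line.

Char counts: '$':1, 'p':2, 'q':3, 'r':1
C (first-col start): C('$')=0, C('p')=1, C('q')=3, C('r')=6
L[0]='q': occ=0, LF[0]=C('q')+0=3+0=3
L[1]='r': occ=0, LF[1]=C('r')+0=6+0=6
L[2]='p': occ=0, LF[2]=C('p')+0=1+0=1
L[3]='p': occ=1, LF[3]=C('p')+1=1+1=2
L[4]='$': occ=0, LF[4]=C('$')+0=0+0=0
L[5]='q': occ=1, LF[5]=C('q')+1=3+1=4
L[6]='q': occ=2, LF[6]=C('q')+2=3+2=5

Answer: 3 6 1 2 0 4 5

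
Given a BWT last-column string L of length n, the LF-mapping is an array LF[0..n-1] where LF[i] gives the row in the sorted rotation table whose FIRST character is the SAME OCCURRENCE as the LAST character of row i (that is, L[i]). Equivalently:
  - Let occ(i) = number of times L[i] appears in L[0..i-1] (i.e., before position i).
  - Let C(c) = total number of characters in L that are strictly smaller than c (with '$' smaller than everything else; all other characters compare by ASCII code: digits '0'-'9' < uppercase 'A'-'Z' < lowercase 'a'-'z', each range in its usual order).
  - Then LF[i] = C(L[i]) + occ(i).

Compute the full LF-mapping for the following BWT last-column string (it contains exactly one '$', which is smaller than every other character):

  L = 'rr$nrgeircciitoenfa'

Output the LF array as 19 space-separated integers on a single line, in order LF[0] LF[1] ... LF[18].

Char counts: '$':1, 'a':1, 'c':2, 'e':2, 'f':1, 'g':1, 'i':3, 'n':2, 'o':1, 'r':4, 't':1
C (first-col start): C('$')=0, C('a')=1, C('c')=2, C('e')=4, C('f')=6, C('g')=7, C('i')=8, C('n')=11, C('o')=13, C('r')=14, C('t')=18
L[0]='r': occ=0, LF[0]=C('r')+0=14+0=14
L[1]='r': occ=1, LF[1]=C('r')+1=14+1=15
L[2]='$': occ=0, LF[2]=C('$')+0=0+0=0
L[3]='n': occ=0, LF[3]=C('n')+0=11+0=11
L[4]='r': occ=2, LF[4]=C('r')+2=14+2=16
L[5]='g': occ=0, LF[5]=C('g')+0=7+0=7
L[6]='e': occ=0, LF[6]=C('e')+0=4+0=4
L[7]='i': occ=0, LF[7]=C('i')+0=8+0=8
L[8]='r': occ=3, LF[8]=C('r')+3=14+3=17
L[9]='c': occ=0, LF[9]=C('c')+0=2+0=2
L[10]='c': occ=1, LF[10]=C('c')+1=2+1=3
L[11]='i': occ=1, LF[11]=C('i')+1=8+1=9
L[12]='i': occ=2, LF[12]=C('i')+2=8+2=10
L[13]='t': occ=0, LF[13]=C('t')+0=18+0=18
L[14]='o': occ=0, LF[14]=C('o')+0=13+0=13
L[15]='e': occ=1, LF[15]=C('e')+1=4+1=5
L[16]='n': occ=1, LF[16]=C('n')+1=11+1=12
L[17]='f': occ=0, LF[17]=C('f')+0=6+0=6
L[18]='a': occ=0, LF[18]=C('a')+0=1+0=1

Answer: 14 15 0 11 16 7 4 8 17 2 3 9 10 18 13 5 12 6 1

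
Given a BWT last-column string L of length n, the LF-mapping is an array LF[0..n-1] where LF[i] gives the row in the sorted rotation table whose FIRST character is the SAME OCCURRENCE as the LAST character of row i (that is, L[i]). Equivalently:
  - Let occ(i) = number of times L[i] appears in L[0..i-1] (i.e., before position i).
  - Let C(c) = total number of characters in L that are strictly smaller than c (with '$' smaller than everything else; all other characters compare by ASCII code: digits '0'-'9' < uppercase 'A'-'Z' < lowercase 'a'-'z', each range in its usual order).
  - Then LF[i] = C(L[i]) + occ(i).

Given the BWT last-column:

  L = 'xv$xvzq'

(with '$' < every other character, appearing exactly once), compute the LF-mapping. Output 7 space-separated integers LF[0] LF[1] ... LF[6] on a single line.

Char counts: '$':1, 'q':1, 'v':2, 'x':2, 'z':1
C (first-col start): C('$')=0, C('q')=1, C('v')=2, C('x')=4, C('z')=6
L[0]='x': occ=0, LF[0]=C('x')+0=4+0=4
L[1]='v': occ=0, LF[1]=C('v')+0=2+0=2
L[2]='$': occ=0, LF[2]=C('$')+0=0+0=0
L[3]='x': occ=1, LF[3]=C('x')+1=4+1=5
L[4]='v': occ=1, LF[4]=C('v')+1=2+1=3
L[5]='z': occ=0, LF[5]=C('z')+0=6+0=6
L[6]='q': occ=0, LF[6]=C('q')+0=1+0=1

Answer: 4 2 0 5 3 6 1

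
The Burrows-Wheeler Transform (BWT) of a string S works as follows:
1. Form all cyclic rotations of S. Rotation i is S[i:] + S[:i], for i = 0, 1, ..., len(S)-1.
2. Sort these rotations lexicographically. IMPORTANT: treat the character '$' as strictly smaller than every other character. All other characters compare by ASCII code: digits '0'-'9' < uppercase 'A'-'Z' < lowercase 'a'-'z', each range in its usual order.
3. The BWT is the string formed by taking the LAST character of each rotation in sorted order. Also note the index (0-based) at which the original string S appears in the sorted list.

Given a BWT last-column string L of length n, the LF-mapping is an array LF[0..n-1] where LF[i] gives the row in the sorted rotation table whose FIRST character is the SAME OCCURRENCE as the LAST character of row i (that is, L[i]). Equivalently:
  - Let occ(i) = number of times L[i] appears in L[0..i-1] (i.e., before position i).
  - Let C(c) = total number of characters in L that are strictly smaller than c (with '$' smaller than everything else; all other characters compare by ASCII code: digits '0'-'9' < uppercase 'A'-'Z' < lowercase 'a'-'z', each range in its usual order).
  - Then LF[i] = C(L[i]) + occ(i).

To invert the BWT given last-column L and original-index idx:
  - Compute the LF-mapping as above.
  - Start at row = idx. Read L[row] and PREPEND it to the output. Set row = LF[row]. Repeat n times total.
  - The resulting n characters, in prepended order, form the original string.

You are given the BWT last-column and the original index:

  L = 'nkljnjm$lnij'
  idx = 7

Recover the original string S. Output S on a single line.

LF mapping: 9 5 6 2 10 3 8 0 7 11 1 4
Walk LF starting at row 7, prepending L[row]:
  step 1: row=7, L[7]='$', prepend. Next row=LF[7]=0
  step 2: row=0, L[0]='n', prepend. Next row=LF[0]=9
  step 3: row=9, L[9]='n', prepend. Next row=LF[9]=11
  step 4: row=11, L[11]='j', prepend. Next row=LF[11]=4
  step 5: row=4, L[4]='n', prepend. Next row=LF[4]=10
  step 6: row=10, L[10]='i', prepend. Next row=LF[10]=1
  step 7: row=1, L[1]='k', prepend. Next row=LF[1]=5
  step 8: row=5, L[5]='j', prepend. Next row=LF[5]=3
  step 9: row=3, L[3]='j', prepend. Next row=LF[3]=2
  step 10: row=2, L[2]='l', prepend. Next row=LF[2]=6
  step 11: row=6, L[6]='m', prepend. Next row=LF[6]=8
  step 12: row=8, L[8]='l', prepend. Next row=LF[8]=7
Reversed output: lmljjkinjnn$

Answer: lmljjkinjnn$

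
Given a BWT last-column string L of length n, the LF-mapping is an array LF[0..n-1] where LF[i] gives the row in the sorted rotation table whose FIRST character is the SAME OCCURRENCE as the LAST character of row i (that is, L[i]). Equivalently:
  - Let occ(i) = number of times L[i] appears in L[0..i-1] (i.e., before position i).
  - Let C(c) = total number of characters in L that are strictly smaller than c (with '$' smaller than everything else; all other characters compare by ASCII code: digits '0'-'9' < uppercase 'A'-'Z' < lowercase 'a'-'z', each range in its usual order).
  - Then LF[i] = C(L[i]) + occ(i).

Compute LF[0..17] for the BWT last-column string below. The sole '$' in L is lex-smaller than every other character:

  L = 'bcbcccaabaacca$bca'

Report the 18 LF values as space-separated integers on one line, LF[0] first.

Answer: 7 11 8 12 13 14 1 2 9 3 4 15 16 5 0 10 17 6

Derivation:
Char counts: '$':1, 'a':6, 'b':4, 'c':7
C (first-col start): C('$')=0, C('a')=1, C('b')=7, C('c')=11
L[0]='b': occ=0, LF[0]=C('b')+0=7+0=7
L[1]='c': occ=0, LF[1]=C('c')+0=11+0=11
L[2]='b': occ=1, LF[2]=C('b')+1=7+1=8
L[3]='c': occ=1, LF[3]=C('c')+1=11+1=12
L[4]='c': occ=2, LF[4]=C('c')+2=11+2=13
L[5]='c': occ=3, LF[5]=C('c')+3=11+3=14
L[6]='a': occ=0, LF[6]=C('a')+0=1+0=1
L[7]='a': occ=1, LF[7]=C('a')+1=1+1=2
L[8]='b': occ=2, LF[8]=C('b')+2=7+2=9
L[9]='a': occ=2, LF[9]=C('a')+2=1+2=3
L[10]='a': occ=3, LF[10]=C('a')+3=1+3=4
L[11]='c': occ=4, LF[11]=C('c')+4=11+4=15
L[12]='c': occ=5, LF[12]=C('c')+5=11+5=16
L[13]='a': occ=4, LF[13]=C('a')+4=1+4=5
L[14]='$': occ=0, LF[14]=C('$')+0=0+0=0
L[15]='b': occ=3, LF[15]=C('b')+3=7+3=10
L[16]='c': occ=6, LF[16]=C('c')+6=11+6=17
L[17]='a': occ=5, LF[17]=C('a')+5=1+5=6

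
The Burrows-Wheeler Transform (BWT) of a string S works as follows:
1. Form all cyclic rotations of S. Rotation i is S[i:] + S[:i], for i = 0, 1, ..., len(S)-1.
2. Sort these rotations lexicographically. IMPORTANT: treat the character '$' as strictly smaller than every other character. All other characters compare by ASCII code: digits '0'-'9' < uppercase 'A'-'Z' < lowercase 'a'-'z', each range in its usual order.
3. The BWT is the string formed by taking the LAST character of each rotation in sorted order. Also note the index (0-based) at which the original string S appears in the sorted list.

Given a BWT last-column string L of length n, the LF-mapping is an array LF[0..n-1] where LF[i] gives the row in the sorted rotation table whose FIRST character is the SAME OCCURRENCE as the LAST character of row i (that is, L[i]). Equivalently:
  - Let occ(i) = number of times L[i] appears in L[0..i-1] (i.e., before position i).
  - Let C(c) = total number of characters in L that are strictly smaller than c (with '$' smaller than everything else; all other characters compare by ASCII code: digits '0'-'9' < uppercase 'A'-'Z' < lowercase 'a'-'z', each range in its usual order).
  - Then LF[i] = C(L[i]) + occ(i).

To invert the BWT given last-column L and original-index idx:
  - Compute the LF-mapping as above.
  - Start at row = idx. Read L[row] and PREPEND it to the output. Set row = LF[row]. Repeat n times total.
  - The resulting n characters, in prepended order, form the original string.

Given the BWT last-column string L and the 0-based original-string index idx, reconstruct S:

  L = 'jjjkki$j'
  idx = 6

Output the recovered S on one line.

LF mapping: 2 3 4 6 7 1 0 5
Walk LF starting at row 6, prepending L[row]:
  step 1: row=6, L[6]='$', prepend. Next row=LF[6]=0
  step 2: row=0, L[0]='j', prepend. Next row=LF[0]=2
  step 3: row=2, L[2]='j', prepend. Next row=LF[2]=4
  step 4: row=4, L[4]='k', prepend. Next row=LF[4]=7
  step 5: row=7, L[7]='j', prepend. Next row=LF[7]=5
  step 6: row=5, L[5]='i', prepend. Next row=LF[5]=1
  step 7: row=1, L[1]='j', prepend. Next row=LF[1]=3
  step 8: row=3, L[3]='k', prepend. Next row=LF[3]=6
Reversed output: kjijkjj$

Answer: kjijkjj$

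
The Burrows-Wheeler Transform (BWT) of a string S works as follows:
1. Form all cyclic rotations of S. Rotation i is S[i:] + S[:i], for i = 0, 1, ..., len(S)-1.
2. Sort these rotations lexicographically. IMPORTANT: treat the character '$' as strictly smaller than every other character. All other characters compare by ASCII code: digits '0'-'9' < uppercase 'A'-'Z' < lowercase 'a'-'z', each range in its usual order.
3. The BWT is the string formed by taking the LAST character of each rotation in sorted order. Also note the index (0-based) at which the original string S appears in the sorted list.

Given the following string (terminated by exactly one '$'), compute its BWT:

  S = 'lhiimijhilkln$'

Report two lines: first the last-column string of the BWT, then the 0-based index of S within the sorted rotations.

All 14 rotations (rotation i = S[i:]+S[:i]):
  rot[0] = lhiimijhilkln$
  rot[1] = hiimijhilkln$l
  rot[2] = iimijhilkln$lh
  rot[3] = imijhilkln$lhi
  rot[4] = mijhilkln$lhii
  rot[5] = ijhilkln$lhiim
  rot[6] = jhilkln$lhiimi
  rot[7] = hilkln$lhiimij
  rot[8] = ilkln$lhiimijh
  rot[9] = lkln$lhiimijhi
  rot[10] = kln$lhiimijhil
  rot[11] = ln$lhiimijhilk
  rot[12] = n$lhiimijhilkl
  rot[13] = $lhiimijhilkln
Sorted (with $ < everything):
  sorted[0] = $lhiimijhilkln  (last char: 'n')
  sorted[1] = hiimijhilkln$l  (last char: 'l')
  sorted[2] = hilkln$lhiimij  (last char: 'j')
  sorted[3] = iimijhilkln$lh  (last char: 'h')
  sorted[4] = ijhilkln$lhiim  (last char: 'm')
  sorted[5] = ilkln$lhiimijh  (last char: 'h')
  sorted[6] = imijhilkln$lhi  (last char: 'i')
  sorted[7] = jhilkln$lhiimi  (last char: 'i')
  sorted[8] = kln$lhiimijhil  (last char: 'l')
  sorted[9] = lhiimijhilkln$  (last char: '$')
  sorted[10] = lkln$lhiimijhi  (last char: 'i')
  sorted[11] = ln$lhiimijhilk  (last char: 'k')
  sorted[12] = mijhilkln$lhii  (last char: 'i')
  sorted[13] = n$lhiimijhilkl  (last char: 'l')
Last column: nljhmhiil$ikil
Original string S is at sorted index 9

Answer: nljhmhiil$ikil
9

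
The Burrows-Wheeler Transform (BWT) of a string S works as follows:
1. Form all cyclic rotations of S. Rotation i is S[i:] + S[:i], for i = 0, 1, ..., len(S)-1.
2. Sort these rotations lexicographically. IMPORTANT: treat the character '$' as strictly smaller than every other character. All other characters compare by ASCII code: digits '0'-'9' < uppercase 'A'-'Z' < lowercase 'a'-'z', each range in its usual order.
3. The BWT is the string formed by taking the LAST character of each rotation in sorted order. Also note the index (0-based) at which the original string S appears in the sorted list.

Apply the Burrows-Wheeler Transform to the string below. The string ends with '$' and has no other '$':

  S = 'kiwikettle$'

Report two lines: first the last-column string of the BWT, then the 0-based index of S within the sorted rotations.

All 11 rotations (rotation i = S[i:]+S[:i]):
  rot[0] = kiwikettle$
  rot[1] = iwikettle$k
  rot[2] = wikettle$ki
  rot[3] = ikettle$kiw
  rot[4] = kettle$kiwi
  rot[5] = ettle$kiwik
  rot[6] = ttle$kiwike
  rot[7] = tle$kiwiket
  rot[8] = le$kiwikett
  rot[9] = e$kiwikettl
  rot[10] = $kiwikettle
Sorted (with $ < everything):
  sorted[0] = $kiwikettle  (last char: 'e')
  sorted[1] = e$kiwikettl  (last char: 'l')
  sorted[2] = ettle$kiwik  (last char: 'k')
  sorted[3] = ikettle$kiw  (last char: 'w')
  sorted[4] = iwikettle$k  (last char: 'k')
  sorted[5] = kettle$kiwi  (last char: 'i')
  sorted[6] = kiwikettle$  (last char: '$')
  sorted[7] = le$kiwikett  (last char: 't')
  sorted[8] = tle$kiwiket  (last char: 't')
  sorted[9] = ttle$kiwike  (last char: 'e')
  sorted[10] = wikettle$ki  (last char: 'i')
Last column: elkwki$ttei
Original string S is at sorted index 6

Answer: elkwki$ttei
6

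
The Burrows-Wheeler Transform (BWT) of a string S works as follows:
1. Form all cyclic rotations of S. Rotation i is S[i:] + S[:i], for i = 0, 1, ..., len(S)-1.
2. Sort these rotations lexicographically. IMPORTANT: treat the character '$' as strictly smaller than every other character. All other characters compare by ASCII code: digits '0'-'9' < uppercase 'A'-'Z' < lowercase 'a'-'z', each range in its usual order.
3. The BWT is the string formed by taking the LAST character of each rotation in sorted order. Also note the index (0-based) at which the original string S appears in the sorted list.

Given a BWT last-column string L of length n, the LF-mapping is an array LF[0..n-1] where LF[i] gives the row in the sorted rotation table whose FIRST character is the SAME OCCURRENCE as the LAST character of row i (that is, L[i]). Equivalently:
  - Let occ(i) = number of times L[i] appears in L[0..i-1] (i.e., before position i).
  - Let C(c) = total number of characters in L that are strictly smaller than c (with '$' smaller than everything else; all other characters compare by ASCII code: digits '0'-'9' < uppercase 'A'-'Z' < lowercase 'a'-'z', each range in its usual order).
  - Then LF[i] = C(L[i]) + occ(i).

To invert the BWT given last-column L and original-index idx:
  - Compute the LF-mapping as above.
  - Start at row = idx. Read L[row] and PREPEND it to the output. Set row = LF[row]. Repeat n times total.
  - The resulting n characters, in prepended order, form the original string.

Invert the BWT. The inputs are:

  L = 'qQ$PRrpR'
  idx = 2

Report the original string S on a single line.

LF mapping: 6 2 0 1 3 7 5 4
Walk LF starting at row 2, prepending L[row]:
  step 1: row=2, L[2]='$', prepend. Next row=LF[2]=0
  step 2: row=0, L[0]='q', prepend. Next row=LF[0]=6
  step 3: row=6, L[6]='p', prepend. Next row=LF[6]=5
  step 4: row=5, L[5]='r', prepend. Next row=LF[5]=7
  step 5: row=7, L[7]='R', prepend. Next row=LF[7]=4
  step 6: row=4, L[4]='R', prepend. Next row=LF[4]=3
  step 7: row=3, L[3]='P', prepend. Next row=LF[3]=1
  step 8: row=1, L[1]='Q', prepend. Next row=LF[1]=2
Reversed output: QPRRrpq$

Answer: QPRRrpq$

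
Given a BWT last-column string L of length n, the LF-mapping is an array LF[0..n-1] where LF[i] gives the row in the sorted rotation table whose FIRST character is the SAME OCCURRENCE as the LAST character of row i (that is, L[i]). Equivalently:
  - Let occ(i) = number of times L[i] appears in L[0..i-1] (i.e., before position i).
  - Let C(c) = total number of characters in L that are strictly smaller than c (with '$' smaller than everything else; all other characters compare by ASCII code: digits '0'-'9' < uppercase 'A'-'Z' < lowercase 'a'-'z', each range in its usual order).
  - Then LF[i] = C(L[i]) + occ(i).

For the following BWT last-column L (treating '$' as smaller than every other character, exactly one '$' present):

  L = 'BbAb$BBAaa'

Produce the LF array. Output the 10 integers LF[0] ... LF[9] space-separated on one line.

Char counts: '$':1, 'A':2, 'B':3, 'a':2, 'b':2
C (first-col start): C('$')=0, C('A')=1, C('B')=3, C('a')=6, C('b')=8
L[0]='B': occ=0, LF[0]=C('B')+0=3+0=3
L[1]='b': occ=0, LF[1]=C('b')+0=8+0=8
L[2]='A': occ=0, LF[2]=C('A')+0=1+0=1
L[3]='b': occ=1, LF[3]=C('b')+1=8+1=9
L[4]='$': occ=0, LF[4]=C('$')+0=0+0=0
L[5]='B': occ=1, LF[5]=C('B')+1=3+1=4
L[6]='B': occ=2, LF[6]=C('B')+2=3+2=5
L[7]='A': occ=1, LF[7]=C('A')+1=1+1=2
L[8]='a': occ=0, LF[8]=C('a')+0=6+0=6
L[9]='a': occ=1, LF[9]=C('a')+1=6+1=7

Answer: 3 8 1 9 0 4 5 2 6 7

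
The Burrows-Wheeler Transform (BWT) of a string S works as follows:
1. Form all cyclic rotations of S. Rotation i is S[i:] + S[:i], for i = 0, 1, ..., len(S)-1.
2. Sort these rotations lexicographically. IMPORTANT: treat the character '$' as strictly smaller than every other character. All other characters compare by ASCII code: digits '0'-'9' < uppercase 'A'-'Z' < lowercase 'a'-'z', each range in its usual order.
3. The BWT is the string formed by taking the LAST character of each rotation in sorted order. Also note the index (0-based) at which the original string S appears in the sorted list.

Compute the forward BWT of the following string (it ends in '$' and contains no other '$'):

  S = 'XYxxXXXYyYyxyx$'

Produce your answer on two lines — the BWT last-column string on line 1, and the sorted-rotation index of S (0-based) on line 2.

Answer: xxX$XXXyyxYyYxY
3

Derivation:
All 15 rotations (rotation i = S[i:]+S[:i]):
  rot[0] = XYxxXXXYyYyxyx$
  rot[1] = YxxXXXYyYyxyx$X
  rot[2] = xxXXXYyYyxyx$XY
  rot[3] = xXXXYyYyxyx$XYx
  rot[4] = XXXYyYyxyx$XYxx
  rot[5] = XXYyYyxyx$XYxxX
  rot[6] = XYyYyxyx$XYxxXX
  rot[7] = YyYyxyx$XYxxXXX
  rot[8] = yYyxyx$XYxxXXXY
  rot[9] = Yyxyx$XYxxXXXYy
  rot[10] = yxyx$XYxxXXXYyY
  rot[11] = xyx$XYxxXXXYyYy
  rot[12] = yx$XYxxXXXYyYyx
  rot[13] = x$XYxxXXXYyYyxy
  rot[14] = $XYxxXXXYyYyxyx
Sorted (with $ < everything):
  sorted[0] = $XYxxXXXYyYyxyx  (last char: 'x')
  sorted[1] = XXXYyYyxyx$XYxx  (last char: 'x')
  sorted[2] = XXYyYyxyx$XYxxX  (last char: 'X')
  sorted[3] = XYxxXXXYyYyxyx$  (last char: '$')
  sorted[4] = XYyYyxyx$XYxxXX  (last char: 'X')
  sorted[5] = YxxXXXYyYyxyx$X  (last char: 'X')
  sorted[6] = YyYyxyx$XYxxXXX  (last char: 'X')
  sorted[7] = Yyxyx$XYxxXXXYy  (last char: 'y')
  sorted[8] = x$XYxxXXXYyYyxy  (last char: 'y')
  sorted[9] = xXXXYyYyxyx$XYx  (last char: 'x')
  sorted[10] = xxXXXYyYyxyx$XY  (last char: 'Y')
  sorted[11] = xyx$XYxxXXXYyYy  (last char: 'y')
  sorted[12] = yYyxyx$XYxxXXXY  (last char: 'Y')
  sorted[13] = yx$XYxxXXXYyYyx  (last char: 'x')
  sorted[14] = yxyx$XYxxXXXYyY  (last char: 'Y')
Last column: xxX$XXXyyxYyYxY
Original string S is at sorted index 3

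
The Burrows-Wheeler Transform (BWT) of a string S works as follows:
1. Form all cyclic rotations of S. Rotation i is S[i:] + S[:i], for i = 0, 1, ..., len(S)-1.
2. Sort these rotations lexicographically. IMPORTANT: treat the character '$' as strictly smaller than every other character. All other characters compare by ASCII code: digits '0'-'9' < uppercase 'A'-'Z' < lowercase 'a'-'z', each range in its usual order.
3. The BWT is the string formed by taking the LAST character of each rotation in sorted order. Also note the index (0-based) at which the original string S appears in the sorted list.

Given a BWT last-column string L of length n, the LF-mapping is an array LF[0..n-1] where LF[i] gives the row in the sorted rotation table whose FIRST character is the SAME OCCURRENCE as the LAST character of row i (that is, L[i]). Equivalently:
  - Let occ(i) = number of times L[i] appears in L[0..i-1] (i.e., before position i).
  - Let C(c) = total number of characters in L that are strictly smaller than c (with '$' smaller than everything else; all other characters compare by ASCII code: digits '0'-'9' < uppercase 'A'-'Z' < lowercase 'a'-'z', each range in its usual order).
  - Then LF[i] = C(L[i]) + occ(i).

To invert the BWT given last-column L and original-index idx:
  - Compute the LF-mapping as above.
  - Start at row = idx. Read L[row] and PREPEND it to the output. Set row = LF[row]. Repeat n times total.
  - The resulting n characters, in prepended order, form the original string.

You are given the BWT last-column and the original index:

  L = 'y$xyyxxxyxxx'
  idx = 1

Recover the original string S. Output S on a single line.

LF mapping: 8 0 1 9 10 2 3 4 11 5 6 7
Walk LF starting at row 1, prepending L[row]:
  step 1: row=1, L[1]='$', prepend. Next row=LF[1]=0
  step 2: row=0, L[0]='y', prepend. Next row=LF[0]=8
  step 3: row=8, L[8]='y', prepend. Next row=LF[8]=11
  step 4: row=11, L[11]='x', prepend. Next row=LF[11]=7
  step 5: row=7, L[7]='x', prepend. Next row=LF[7]=4
  step 6: row=4, L[4]='y', prepend. Next row=LF[4]=10
  step 7: row=10, L[10]='x', prepend. Next row=LF[10]=6
  step 8: row=6, L[6]='x', prepend. Next row=LF[6]=3
  step 9: row=3, L[3]='y', prepend. Next row=LF[3]=9
  step 10: row=9, L[9]='x', prepend. Next row=LF[9]=5
  step 11: row=5, L[5]='x', prepend. Next row=LF[5]=2
  step 12: row=2, L[2]='x', prepend. Next row=LF[2]=1
Reversed output: xxxyxxyxxyy$

Answer: xxxyxxyxxyy$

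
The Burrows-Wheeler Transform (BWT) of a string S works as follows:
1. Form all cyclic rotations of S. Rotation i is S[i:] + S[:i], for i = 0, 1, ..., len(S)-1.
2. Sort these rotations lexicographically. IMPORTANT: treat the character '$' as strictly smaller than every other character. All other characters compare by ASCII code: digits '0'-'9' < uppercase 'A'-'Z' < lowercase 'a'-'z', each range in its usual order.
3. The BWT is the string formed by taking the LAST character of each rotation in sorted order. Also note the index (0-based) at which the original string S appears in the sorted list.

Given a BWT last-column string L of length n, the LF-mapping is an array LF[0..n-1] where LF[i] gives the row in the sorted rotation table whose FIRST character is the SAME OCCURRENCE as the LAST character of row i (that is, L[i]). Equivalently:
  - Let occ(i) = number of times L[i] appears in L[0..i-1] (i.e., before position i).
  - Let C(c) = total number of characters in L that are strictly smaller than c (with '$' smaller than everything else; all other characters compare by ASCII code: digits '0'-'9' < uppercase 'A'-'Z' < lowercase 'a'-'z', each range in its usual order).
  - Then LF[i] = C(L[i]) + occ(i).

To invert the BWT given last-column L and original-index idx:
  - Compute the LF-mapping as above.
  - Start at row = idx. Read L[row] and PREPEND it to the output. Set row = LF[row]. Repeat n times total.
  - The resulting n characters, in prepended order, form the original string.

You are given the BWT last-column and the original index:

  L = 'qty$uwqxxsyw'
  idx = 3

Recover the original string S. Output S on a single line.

Answer: sxxwyyqwutq$

Derivation:
LF mapping: 1 4 10 0 5 6 2 8 9 3 11 7
Walk LF starting at row 3, prepending L[row]:
  step 1: row=3, L[3]='$', prepend. Next row=LF[3]=0
  step 2: row=0, L[0]='q', prepend. Next row=LF[0]=1
  step 3: row=1, L[1]='t', prepend. Next row=LF[1]=4
  step 4: row=4, L[4]='u', prepend. Next row=LF[4]=5
  step 5: row=5, L[5]='w', prepend. Next row=LF[5]=6
  step 6: row=6, L[6]='q', prepend. Next row=LF[6]=2
  step 7: row=2, L[2]='y', prepend. Next row=LF[2]=10
  step 8: row=10, L[10]='y', prepend. Next row=LF[10]=11
  step 9: row=11, L[11]='w', prepend. Next row=LF[11]=7
  step 10: row=7, L[7]='x', prepend. Next row=LF[7]=8
  step 11: row=8, L[8]='x', prepend. Next row=LF[8]=9
  step 12: row=9, L[9]='s', prepend. Next row=LF[9]=3
Reversed output: sxxwyyqwutq$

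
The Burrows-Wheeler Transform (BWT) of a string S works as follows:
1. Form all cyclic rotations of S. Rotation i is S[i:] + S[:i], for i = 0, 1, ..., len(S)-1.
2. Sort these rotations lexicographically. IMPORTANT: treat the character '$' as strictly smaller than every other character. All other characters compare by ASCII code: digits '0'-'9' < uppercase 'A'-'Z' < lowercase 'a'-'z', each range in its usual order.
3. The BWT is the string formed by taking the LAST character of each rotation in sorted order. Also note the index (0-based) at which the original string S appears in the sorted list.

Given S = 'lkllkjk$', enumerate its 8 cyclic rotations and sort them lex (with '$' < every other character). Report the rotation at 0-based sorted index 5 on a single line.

Answer: lkjk$lkl

Derivation:
All 8 rotations (rotation i = S[i:]+S[:i]):
  rot[0] = lkllkjk$
  rot[1] = kllkjk$l
  rot[2] = llkjk$lk
  rot[3] = lkjk$lkl
  rot[4] = kjk$lkll
  rot[5] = jk$lkllk
  rot[6] = k$lkllkj
  rot[7] = $lkllkjk
Sorted (with $ < everything):
  sorted[0] = $lkllkjk
  sorted[1] = jk$lkllk
  sorted[2] = k$lkllkj
  sorted[3] = kjk$lkll
  sorted[4] = kllkjk$l
  sorted[5] = lkjk$lkl
  sorted[6] = lkllkjk$
  sorted[7] = llkjk$lk
sorted[5] = lkjk$lkl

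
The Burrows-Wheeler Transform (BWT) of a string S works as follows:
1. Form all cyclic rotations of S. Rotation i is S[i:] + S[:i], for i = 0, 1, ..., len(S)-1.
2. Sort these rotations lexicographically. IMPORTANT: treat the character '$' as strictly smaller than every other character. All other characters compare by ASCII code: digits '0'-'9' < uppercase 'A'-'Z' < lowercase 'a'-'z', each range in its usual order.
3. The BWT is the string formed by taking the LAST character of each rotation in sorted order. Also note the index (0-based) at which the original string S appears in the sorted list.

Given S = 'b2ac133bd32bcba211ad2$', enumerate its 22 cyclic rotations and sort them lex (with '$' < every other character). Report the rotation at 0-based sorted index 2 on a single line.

All 22 rotations (rotation i = S[i:]+S[:i]):
  rot[0] = b2ac133bd32bcba211ad2$
  rot[1] = 2ac133bd32bcba211ad2$b
  rot[2] = ac133bd32bcba211ad2$b2
  rot[3] = c133bd32bcba211ad2$b2a
  rot[4] = 133bd32bcba211ad2$b2ac
  rot[5] = 33bd32bcba211ad2$b2ac1
  rot[6] = 3bd32bcba211ad2$b2ac13
  rot[7] = bd32bcba211ad2$b2ac133
  rot[8] = d32bcba211ad2$b2ac133b
  rot[9] = 32bcba211ad2$b2ac133bd
  rot[10] = 2bcba211ad2$b2ac133bd3
  rot[11] = bcba211ad2$b2ac133bd32
  rot[12] = cba211ad2$b2ac133bd32b
  rot[13] = ba211ad2$b2ac133bd32bc
  rot[14] = a211ad2$b2ac133bd32bcb
  rot[15] = 211ad2$b2ac133bd32bcba
  rot[16] = 11ad2$b2ac133bd32bcba2
  rot[17] = 1ad2$b2ac133bd32bcba21
  rot[18] = ad2$b2ac133bd32bcba211
  rot[19] = d2$b2ac133bd32bcba211a
  rot[20] = 2$b2ac133bd32bcba211ad
  rot[21] = $b2ac133bd32bcba211ad2
Sorted (with $ < everything):
  sorted[0] = $b2ac133bd32bcba211ad2
  sorted[1] = 11ad2$b2ac133bd32bcba2
  sorted[2] = 133bd32bcba211ad2$b2ac
  sorted[3] = 1ad2$b2ac133bd32bcba21
  sorted[4] = 2$b2ac133bd32bcba211ad
  sorted[5] = 211ad2$b2ac133bd32bcba
  sorted[6] = 2ac133bd32bcba211ad2$b
  sorted[7] = 2bcba211ad2$b2ac133bd3
  sorted[8] = 32bcba211ad2$b2ac133bd
  sorted[9] = 33bd32bcba211ad2$b2ac1
  sorted[10] = 3bd32bcba211ad2$b2ac13
  sorted[11] = a211ad2$b2ac133bd32bcb
  sorted[12] = ac133bd32bcba211ad2$b2
  sorted[13] = ad2$b2ac133bd32bcba211
  sorted[14] = b2ac133bd32bcba211ad2$
  sorted[15] = ba211ad2$b2ac133bd32bc
  sorted[16] = bcba211ad2$b2ac133bd32
  sorted[17] = bd32bcba211ad2$b2ac133
  sorted[18] = c133bd32bcba211ad2$b2a
  sorted[19] = cba211ad2$b2ac133bd32b
  sorted[20] = d2$b2ac133bd32bcba211a
  sorted[21] = d32bcba211ad2$b2ac133b
sorted[2] = 133bd32bcba211ad2$b2ac

Answer: 133bd32bcba211ad2$b2ac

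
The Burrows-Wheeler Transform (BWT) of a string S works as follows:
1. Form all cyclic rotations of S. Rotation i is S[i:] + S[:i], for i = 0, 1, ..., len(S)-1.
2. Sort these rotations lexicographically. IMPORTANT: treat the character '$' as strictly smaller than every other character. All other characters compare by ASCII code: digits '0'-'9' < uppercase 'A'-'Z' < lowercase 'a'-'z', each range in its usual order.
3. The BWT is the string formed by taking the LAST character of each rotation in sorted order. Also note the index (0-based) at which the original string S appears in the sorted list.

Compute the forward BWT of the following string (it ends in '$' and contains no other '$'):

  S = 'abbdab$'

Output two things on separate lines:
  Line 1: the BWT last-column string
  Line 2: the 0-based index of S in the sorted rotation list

Answer: bd$aabb
2

Derivation:
All 7 rotations (rotation i = S[i:]+S[:i]):
  rot[0] = abbdab$
  rot[1] = bbdab$a
  rot[2] = bdab$ab
  rot[3] = dab$abb
  rot[4] = ab$abbd
  rot[5] = b$abbda
  rot[6] = $abbdab
Sorted (with $ < everything):
  sorted[0] = $abbdab  (last char: 'b')
  sorted[1] = ab$abbd  (last char: 'd')
  sorted[2] = abbdab$  (last char: '$')
  sorted[3] = b$abbda  (last char: 'a')
  sorted[4] = bbdab$a  (last char: 'a')
  sorted[5] = bdab$ab  (last char: 'b')
  sorted[6] = dab$abb  (last char: 'b')
Last column: bd$aabb
Original string S is at sorted index 2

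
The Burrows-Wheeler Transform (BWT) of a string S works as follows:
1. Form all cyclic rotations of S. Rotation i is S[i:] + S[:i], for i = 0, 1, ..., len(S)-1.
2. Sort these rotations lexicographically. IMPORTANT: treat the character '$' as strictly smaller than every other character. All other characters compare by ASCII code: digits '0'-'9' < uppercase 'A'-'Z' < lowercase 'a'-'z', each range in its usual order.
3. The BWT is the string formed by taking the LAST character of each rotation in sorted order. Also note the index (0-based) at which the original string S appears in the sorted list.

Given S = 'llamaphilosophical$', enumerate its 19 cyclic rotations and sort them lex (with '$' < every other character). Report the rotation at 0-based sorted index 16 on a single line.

All 19 rotations (rotation i = S[i:]+S[:i]):
  rot[0] = llamaphilosophical$
  rot[1] = lamaphilosophical$l
  rot[2] = amaphilosophical$ll
  rot[3] = maphilosophical$lla
  rot[4] = aphilosophical$llam
  rot[5] = philosophical$llama
  rot[6] = hilosophical$llamap
  rot[7] = ilosophical$llamaph
  rot[8] = losophical$llamaphi
  rot[9] = osophical$llamaphil
  rot[10] = sophical$llamaphilo
  rot[11] = ophical$llamaphilos
  rot[12] = phical$llamaphiloso
  rot[13] = hical$llamaphilosop
  rot[14] = ical$llamaphilosoph
  rot[15] = cal$llamaphilosophi
  rot[16] = al$llamaphilosophic
  rot[17] = l$llamaphilosophica
  rot[18] = $llamaphilosophical
Sorted (with $ < everything):
  sorted[0] = $llamaphilosophical
  sorted[1] = al$llamaphilosophic
  sorted[2] = amaphilosophical$ll
  sorted[3] = aphilosophical$llam
  sorted[4] = cal$llamaphilosophi
  sorted[5] = hical$llamaphilosop
  sorted[6] = hilosophical$llamap
  sorted[7] = ical$llamaphilosoph
  sorted[8] = ilosophical$llamaph
  sorted[9] = l$llamaphilosophica
  sorted[10] = lamaphilosophical$l
  sorted[11] = llamaphilosophical$
  sorted[12] = losophical$llamaphi
  sorted[13] = maphilosophical$lla
  sorted[14] = ophical$llamaphilos
  sorted[15] = osophical$llamaphil
  sorted[16] = phical$llamaphiloso
  sorted[17] = philosophical$llama
  sorted[18] = sophical$llamaphilo
sorted[16] = phical$llamaphiloso

Answer: phical$llamaphiloso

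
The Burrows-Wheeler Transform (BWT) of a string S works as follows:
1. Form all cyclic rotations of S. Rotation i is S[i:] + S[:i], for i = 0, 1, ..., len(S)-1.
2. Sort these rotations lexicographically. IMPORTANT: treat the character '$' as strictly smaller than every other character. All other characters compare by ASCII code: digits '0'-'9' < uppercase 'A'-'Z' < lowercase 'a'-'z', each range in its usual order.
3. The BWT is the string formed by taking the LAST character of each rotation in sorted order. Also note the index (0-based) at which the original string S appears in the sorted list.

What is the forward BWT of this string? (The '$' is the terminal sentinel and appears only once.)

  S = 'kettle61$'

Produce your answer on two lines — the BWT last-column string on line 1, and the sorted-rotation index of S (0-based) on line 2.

Answer: 16elk$tte
5

Derivation:
All 9 rotations (rotation i = S[i:]+S[:i]):
  rot[0] = kettle61$
  rot[1] = ettle61$k
  rot[2] = ttle61$ke
  rot[3] = tle61$ket
  rot[4] = le61$kett
  rot[5] = e61$kettl
  rot[6] = 61$kettle
  rot[7] = 1$kettle6
  rot[8] = $kettle61
Sorted (with $ < everything):
  sorted[0] = $kettle61  (last char: '1')
  sorted[1] = 1$kettle6  (last char: '6')
  sorted[2] = 61$kettle  (last char: 'e')
  sorted[3] = e61$kettl  (last char: 'l')
  sorted[4] = ettle61$k  (last char: 'k')
  sorted[5] = kettle61$  (last char: '$')
  sorted[6] = le61$kett  (last char: 't')
  sorted[7] = tle61$ket  (last char: 't')
  sorted[8] = ttle61$ke  (last char: 'e')
Last column: 16elk$tte
Original string S is at sorted index 5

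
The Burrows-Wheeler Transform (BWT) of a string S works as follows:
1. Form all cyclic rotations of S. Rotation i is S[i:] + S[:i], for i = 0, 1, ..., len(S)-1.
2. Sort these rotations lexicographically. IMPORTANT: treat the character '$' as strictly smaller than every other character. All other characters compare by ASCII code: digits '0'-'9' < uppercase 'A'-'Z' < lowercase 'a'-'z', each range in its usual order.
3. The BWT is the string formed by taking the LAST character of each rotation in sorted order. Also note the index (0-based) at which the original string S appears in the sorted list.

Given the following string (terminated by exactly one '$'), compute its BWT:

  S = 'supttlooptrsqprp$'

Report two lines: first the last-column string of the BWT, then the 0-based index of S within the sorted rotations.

Answer: ptlorqousptr$tpps
12

Derivation:
All 17 rotations (rotation i = S[i:]+S[:i]):
  rot[0] = supttlooptrsqprp$
  rot[1] = upttlooptrsqprp$s
  rot[2] = pttlooptrsqprp$su
  rot[3] = ttlooptrsqprp$sup
  rot[4] = tlooptrsqprp$supt
  rot[5] = looptrsqprp$suptt
  rot[6] = ooptrsqprp$supttl
  rot[7] = optrsqprp$supttlo
  rot[8] = ptrsqprp$supttloo
  rot[9] = trsqprp$supttloop
  rot[10] = rsqprp$supttloopt
  rot[11] = sqprp$supttlooptr
  rot[12] = qprp$supttlooptrs
  rot[13] = prp$supttlooptrsq
  rot[14] = rp$supttlooptrsqp
  rot[15] = p$supttlooptrsqpr
  rot[16] = $supttlooptrsqprp
Sorted (with $ < everything):
  sorted[0] = $supttlooptrsqprp  (last char: 'p')
  sorted[1] = looptrsqprp$suptt  (last char: 't')
  sorted[2] = ooptrsqprp$supttl  (last char: 'l')
  sorted[3] = optrsqprp$supttlo  (last char: 'o')
  sorted[4] = p$supttlooptrsqpr  (last char: 'r')
  sorted[5] = prp$supttlooptrsq  (last char: 'q')
  sorted[6] = ptrsqprp$supttloo  (last char: 'o')
  sorted[7] = pttlooptrsqprp$su  (last char: 'u')
  sorted[8] = qprp$supttlooptrs  (last char: 's')
  sorted[9] = rp$supttlooptrsqp  (last char: 'p')
  sorted[10] = rsqprp$supttloopt  (last char: 't')
  sorted[11] = sqprp$supttlooptr  (last char: 'r')
  sorted[12] = supttlooptrsqprp$  (last char: '$')
  sorted[13] = tlooptrsqprp$supt  (last char: 't')
  sorted[14] = trsqprp$supttloop  (last char: 'p')
  sorted[15] = ttlooptrsqprp$sup  (last char: 'p')
  sorted[16] = upttlooptrsqprp$s  (last char: 's')
Last column: ptlorqousptr$tpps
Original string S is at sorted index 12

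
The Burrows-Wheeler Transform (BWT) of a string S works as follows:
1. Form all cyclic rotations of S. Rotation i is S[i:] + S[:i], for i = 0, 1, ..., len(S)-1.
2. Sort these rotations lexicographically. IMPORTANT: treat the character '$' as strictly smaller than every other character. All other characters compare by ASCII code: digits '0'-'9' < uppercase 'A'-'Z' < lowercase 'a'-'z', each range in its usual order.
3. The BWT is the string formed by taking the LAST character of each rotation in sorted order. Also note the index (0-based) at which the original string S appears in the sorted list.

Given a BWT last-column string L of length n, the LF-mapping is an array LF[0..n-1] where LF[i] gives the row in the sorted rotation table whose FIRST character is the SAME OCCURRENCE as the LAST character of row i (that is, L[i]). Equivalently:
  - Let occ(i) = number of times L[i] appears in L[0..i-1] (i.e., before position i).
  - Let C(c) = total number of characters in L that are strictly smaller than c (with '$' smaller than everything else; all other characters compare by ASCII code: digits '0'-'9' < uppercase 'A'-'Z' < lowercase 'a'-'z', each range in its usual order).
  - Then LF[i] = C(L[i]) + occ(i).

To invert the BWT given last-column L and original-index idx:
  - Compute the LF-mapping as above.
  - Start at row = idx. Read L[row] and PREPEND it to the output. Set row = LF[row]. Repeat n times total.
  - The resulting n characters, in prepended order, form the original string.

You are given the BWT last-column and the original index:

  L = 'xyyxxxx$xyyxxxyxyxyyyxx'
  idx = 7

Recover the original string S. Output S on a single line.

LF mapping: 1 14 15 2 3 4 5 0 6 16 17 7 8 9 18 10 19 11 20 21 22 12 13
Walk LF starting at row 7, prepending L[row]:
  step 1: row=7, L[7]='$', prepend. Next row=LF[7]=0
  step 2: row=0, L[0]='x', prepend. Next row=LF[0]=1
  step 3: row=1, L[1]='y', prepend. Next row=LF[1]=14
  step 4: row=14, L[14]='y', prepend. Next row=LF[14]=18
  step 5: row=18, L[18]='y', prepend. Next row=LF[18]=20
  step 6: row=20, L[20]='y', prepend. Next row=LF[20]=22
  step 7: row=22, L[22]='x', prepend. Next row=LF[22]=13
  step 8: row=13, L[13]='x', prepend. Next row=LF[13]=9
  step 9: row=9, L[9]='y', prepend. Next row=LF[9]=16
  step 10: row=16, L[16]='y', prepend. Next row=LF[16]=19
  step 11: row=19, L[19]='y', prepend. Next row=LF[19]=21
  step 12: row=21, L[21]='x', prepend. Next row=LF[21]=12
  step 13: row=12, L[12]='x', prepend. Next row=LF[12]=8
  step 14: row=8, L[8]='x', prepend. Next row=LF[8]=6
  step 15: row=6, L[6]='x', prepend. Next row=LF[6]=5
  step 16: row=5, L[5]='x', prepend. Next row=LF[5]=4
  step 17: row=4, L[4]='x', prepend. Next row=LF[4]=3
  step 18: row=3, L[3]='x', prepend. Next row=LF[3]=2
  step 19: row=2, L[2]='y', prepend. Next row=LF[2]=15
  step 20: row=15, L[15]='x', prepend. Next row=LF[15]=10
  step 21: row=10, L[10]='y', prepend. Next row=LF[10]=17
  step 22: row=17, L[17]='x', prepend. Next row=LF[17]=11
  step 23: row=11, L[11]='x', prepend. Next row=LF[11]=7
Reversed output: xxyxyxxxxxxxyyyxxyyyyx$

Answer: xxyxyxxxxxxxyyyxxyyyyx$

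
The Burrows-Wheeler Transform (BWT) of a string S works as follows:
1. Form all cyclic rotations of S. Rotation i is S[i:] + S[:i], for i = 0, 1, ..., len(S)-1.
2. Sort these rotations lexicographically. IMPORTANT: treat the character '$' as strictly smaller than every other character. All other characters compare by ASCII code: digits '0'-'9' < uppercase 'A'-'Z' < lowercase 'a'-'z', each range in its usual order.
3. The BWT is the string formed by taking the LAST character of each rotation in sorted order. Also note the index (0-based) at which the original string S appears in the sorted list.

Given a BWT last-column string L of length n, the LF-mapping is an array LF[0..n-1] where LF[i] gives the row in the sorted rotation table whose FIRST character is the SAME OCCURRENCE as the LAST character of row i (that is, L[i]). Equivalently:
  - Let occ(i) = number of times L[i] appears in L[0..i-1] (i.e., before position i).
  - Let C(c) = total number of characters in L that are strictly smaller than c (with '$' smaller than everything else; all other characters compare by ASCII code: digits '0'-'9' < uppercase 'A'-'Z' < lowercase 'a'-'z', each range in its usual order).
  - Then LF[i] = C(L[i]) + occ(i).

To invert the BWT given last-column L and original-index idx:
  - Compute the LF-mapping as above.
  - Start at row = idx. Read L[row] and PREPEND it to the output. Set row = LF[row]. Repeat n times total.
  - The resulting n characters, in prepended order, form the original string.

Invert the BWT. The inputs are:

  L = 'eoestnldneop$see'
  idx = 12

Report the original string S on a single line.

LF mapping: 2 10 3 13 15 8 7 1 9 4 11 12 0 14 5 6
Walk LF starting at row 12, prepending L[row]:
  step 1: row=12, L[12]='$', prepend. Next row=LF[12]=0
  step 2: row=0, L[0]='e', prepend. Next row=LF[0]=2
  step 3: row=2, L[2]='e', prepend. Next row=LF[2]=3
  step 4: row=3, L[3]='s', prepend. Next row=LF[3]=13
  step 5: row=13, L[13]='s', prepend. Next row=LF[13]=14
  step 6: row=14, L[14]='e', prepend. Next row=LF[14]=5
  step 7: row=5, L[5]='n', prepend. Next row=LF[5]=8
  step 8: row=8, L[8]='n', prepend. Next row=LF[8]=9
  step 9: row=9, L[9]='e', prepend. Next row=LF[9]=4
  step 10: row=4, L[4]='t', prepend. Next row=LF[4]=15
  step 11: row=15, L[15]='e', prepend. Next row=LF[15]=6
  step 12: row=6, L[6]='l', prepend. Next row=LF[6]=7
  step 13: row=7, L[7]='d', prepend. Next row=LF[7]=1
  step 14: row=1, L[1]='o', prepend. Next row=LF[1]=10
  step 15: row=10, L[10]='o', prepend. Next row=LF[10]=11
  step 16: row=11, L[11]='p', prepend. Next row=LF[11]=12
Reversed output: poodletennessee$

Answer: poodletennessee$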